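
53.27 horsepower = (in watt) 1 horsepower = 745.69987 W, so 53.27 horsepower = 53.27 * 745.69987 = 39723.432 W. 39723.432 W = 39723.432 watt ≈ 3.972e+04 watt (4 s.f.). Final answer: 3.972e+04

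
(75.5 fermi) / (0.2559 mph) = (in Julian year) 2.091e-20. Check: 1 fermi = 1e-15 m, so 75.5 fermi = 75.5 * 1e-15 = 7.55e-14 m. 1 mph = 0.44704 m/s, so 0.2559 mph = 0.2559 * 0.44704 = 0.11439754 m/s. Combine: 7.55e-14 m / 0.11439754 m/s = 6.5997925e-13 s. 1 Julian year = 31557600 s, so 6.5997925e-13 s = 6.5997925e-13 / 31557600 = 2.091348e-20 Julian year ≈ 2.091e-20 Julian year (4 s.f.).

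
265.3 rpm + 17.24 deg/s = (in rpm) 268.2. Check: 1 rpm = 0.10471976 rad/s, so 265.3 rpm = 265.3 * 0.10471976 = 27.782151 rad/s. 1 deg/s = 0.017453293 rad/s, so 17.24 deg/s = 17.24 * 0.017453293 = 0.30089476 rad/s. Sum: 27.782151 + 0.30089476 = 28.083046 rad/s. 1 rpm = 0.10471976 rad/s, so 28.083046 rad/s = 28.083046 / 0.10471976 = 268.17333 rpm ≈ 268.2 rpm (4 s.f.).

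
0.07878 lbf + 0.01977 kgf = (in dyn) 5.443e+04. Check: 1 lbf = 4.4482216 N, so 0.07878 lbf = 0.07878 * 4.4482216 = 0.3504309 N. 1 kgf = 9.80665 N, so 0.01977 kgf = 0.01977 * 9.80665 = 0.19387747 N. Sum: 0.3504309 + 0.19387747 = 0.54430837 N. 1 dyn = 1e-05 N, so 0.54430837 N = 0.54430837 / 1e-05 = 54430.837 dyn ≈ 5.443e+04 dyn (4 s.f.).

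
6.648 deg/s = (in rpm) 1.108. Check: 1 deg/s = 0.017453293 rad/s, so 6.648 deg/s = 6.648 * 0.017453293 = 0.11602949 rad/s. 1 rpm = 0.10471976 rad/s, so 0.11602949 rad/s = 0.11602949 / 0.10471976 = 1.108 rpm.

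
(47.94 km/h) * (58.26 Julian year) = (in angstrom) 2.448e+20. Check: 1 km/h = 0.27777778 m/s, so 47.94 km/h = 47.94 * 0.27777778 = 13.316667 m/s. 1 Julian year = 31557600 s, so 58.26 Julian year = 58.26 * 31557600 = 1.8385458e+09 s. Combine: 13.316667 m/s * 1.8385458e+09 s = 2.4483301e+10 m. 1 angstrom = 1e-10 m, so 2.4483301e+10 m = 2.4483301e+10 / 1e-10 = 2.4483301e+20 angstrom ≈ 2.448e+20 angstrom (4 s.f.).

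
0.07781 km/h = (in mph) 0.04835. Check: 1 km/h = 0.27777778 m/s, so 0.07781 km/h = 0.07781 * 0.27777778 = 0.021613889 m/s. 1 mph = 0.44704 m/s, so 0.021613889 m/s = 0.021613889 / 0.44704 = 0.048348892 mph ≈ 0.04835 mph (4 s.f.).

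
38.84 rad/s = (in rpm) 370.9. Check: 1 rpm = 0.10471976 rad/s, so 38.84 rad/s = 38.84 / 0.10471976 = 370.89468 rpm ≈ 370.9 rpm (4 s.f.).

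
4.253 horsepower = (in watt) 1 horsepower = 745.69987 W, so 4.253 horsepower = 4.253 * 745.69987 = 3171.4616 W. 3171.4616 W = 3171.4616 watt ≈ 3171 watt (4 s.f.). Final answer: 3171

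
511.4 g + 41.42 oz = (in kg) 1.686. Check: 1 g = 0.001 kg, so 511.4 g = 511.4 * 0.001 = 0.5114 kg. 1 oz = 0.028349523 kg, so 41.42 oz = 41.42 * 0.028349523 = 1.1742372 kg. Sum: 0.5114 + 1.1742372 = 1.6856372 kg. Result: 1.6856372 kg ≈ 1.686 kg (4 s.f.).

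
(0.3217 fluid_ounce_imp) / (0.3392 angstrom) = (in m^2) 1 fluid_ounce_imp = 2.8413063e-05 m^3, so 0.3217 fluid_ounce_imp = 0.3217 * 2.8413063e-05 = 9.1404822e-06 m^3. 1 angstrom = 1e-10 m, so 0.3392 angstrom = 0.3392 * 1e-10 = 3.392e-11 m. Combine: 9.1404822e-06 m^3 / 3.392e-11 m = 269471.76 m^2. Result: 269471.76 m^2 ≈ 2.695e+05 m^2 (4 s.f.). Final answer: 2.695e+05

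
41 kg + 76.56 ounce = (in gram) 41 kg is already in kg. 1 ounce = 0.028349523 kg, so 76.56 ounce = 76.56 * 0.028349523 = 2.1704395 kg. Sum: 41 + 2.1704395 = 43.170439 kg. 1 gram = 0.001 kg, so 43.170439 kg = 43.170439 / 0.001 = 43170.439 gram ≈ 4.317e+04 gram (4 s.f.). Final answer: 4.317e+04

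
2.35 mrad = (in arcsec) 484.7. Check: 1 mrad = 0.001 rad, so 2.35 mrad = 2.35 * 0.001 = 0.00235 rad. 1 arcsec = 4.8481368e-06 rad, so 0.00235 rad = 0.00235 / 4.8481368e-06 = 484.72229 arcsec ≈ 484.7 arcsec (4 s.f.).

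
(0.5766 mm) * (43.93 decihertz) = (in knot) 1 mm = 0.001 m, so 0.5766 mm = 0.5766 * 0.001 = 0.0005766 m. 1 decihertz = 0.1 Hz, so 43.93 decihertz = 43.93 * 0.1 = 4.393 Hz. Combine: 0.0005766 m * 4.393 Hz = 0.0025330038 m/s. 1 knot = 0.51444444 m/s, so 0.0025330038 m/s = 0.0025330038 / 0.51444444 = 0.0049237655 knot ≈ 0.004924 knot (4 s.f.). Final answer: 0.004924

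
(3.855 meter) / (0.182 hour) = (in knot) 0.01144. Check: 3.855 meter = 3.855 m. 1 hour = 3600 s, so 0.182 hour = 0.182 * 3600 = 655.2 s. Combine: 3.855 m / 655.2 s = 0.0058836996 m/s. 1 knot = 0.51444444 m/s, so 0.0058836996 m/s = 0.0058836996 / 0.51444444 = 0.011436997 knot ≈ 0.01144 knot (4 s.f.).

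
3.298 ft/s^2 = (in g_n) 1 ft/s^2 = 0.3048 m/s^2, so 3.298 ft/s^2 = 3.298 * 0.3048 = 1.0052304 m/s^2. 1 g_n = 9.80665 m/s^2, so 1.0052304 m/s^2 = 1.0052304 / 9.80665 = 0.10250497 g_n ≈ 0.1025 g_n (4 s.f.). Final answer: 0.1025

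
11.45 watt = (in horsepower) 11.45 watt = 11.45 W. 1 horsepower = 745.69987 W, so 11.45 W = 11.45 / 745.69987 = 0.015354703 horsepower ≈ 0.01535 horsepower (4 s.f.). Final answer: 0.01535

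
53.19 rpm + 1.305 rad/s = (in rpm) 65.65. Check: 1 rpm = 0.10471976 rad/s, so 53.19 rpm = 53.19 * 0.10471976 = 5.5700438 rad/s. 1.305 rad/s is already in rad/s. Sum: 5.5700438 + 1.305 = 6.8750438 rad/s. 1 rpm = 0.10471976 rad/s, so 6.8750438 rad/s = 6.8750438 / 0.10471976 = 65.651832 rpm ≈ 65.65 rpm (4 s.f.).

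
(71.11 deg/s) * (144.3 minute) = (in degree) 6.157e+05. Check: 1 deg/s = 0.017453293 rad/s, so 71.11 deg/s = 71.11 * 0.017453293 = 1.2411036 rad/s. 1 minute = 60 s, so 144.3 minute = 144.3 * 60 = 8658 s. Combine: 1.2411036 rad/s * 8658 s = 10745.475 rad. 1 degree = 0.017453293 rad, so 10745.475 rad = 10745.475 / 0.017453293 = 615670.38 degree ≈ 6.157e+05 degree (4 s.f.).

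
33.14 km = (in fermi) 3.314e+19. Check: 1 km = 1000 m, so 33.14 km = 33.14 * 1000 = 33140 m. 1 fermi = 1e-15 m, so 33140 m = 33140 / 1e-15 = 3.314e+19 fermi.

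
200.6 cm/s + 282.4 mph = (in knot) 249.3. Check: 1 cm/s = 0.01 m/s, so 200.6 cm/s = 200.6 * 0.01 = 2.006 m/s. 1 mph = 0.44704 m/s, so 282.4 mph = 282.4 * 0.44704 = 126.2441 m/s. Sum: 2.006 + 126.2441 = 128.2501 m/s. 1 knot = 0.51444444 m/s, so 128.2501 m/s = 128.2501 / 0.51444444 = 249.29824 knot ≈ 249.3 knot (4 s.f.).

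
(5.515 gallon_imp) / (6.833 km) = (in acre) 9.067e-10. Check: 1 gallon_imp = 0.00454609 m^3, so 5.515 gallon_imp = 5.515 * 0.00454609 = 0.025071686 m^3. 1 km = 1000 m, so 6.833 km = 6.833 * 1000 = 6833 m. Combine: 0.025071686 m^3 / 6833 m = 3.6692063e-06 m^2. 1 acre = 4046.8564 m^2, so 3.6692063e-06 m^2 = 3.6692063e-06 / 4046.8564 = 9.0668061e-10 acre ≈ 9.067e-10 acre (4 s.f.).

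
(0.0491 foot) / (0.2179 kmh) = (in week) 1 foot = 0.3048 m, so 0.0491 foot = 0.0491 * 0.3048 = 0.01496568 m. 1 kmh = 0.27777778 m/s, so 0.2179 kmh = 0.2179 * 0.27777778 = 0.060527778 m/s. Combine: 0.01496568 m / 0.060527778 m/s = 0.24725309 s. 1 week = 604800 s, so 0.24725309 s = 0.24725309 / 604800 = 4.0881794e-07 week ≈ 4.088e-07 week (4 s.f.). Final answer: 4.088e-07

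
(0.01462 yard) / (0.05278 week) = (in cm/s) 1 yard = 0.9144 m, so 0.01462 yard = 0.01462 * 0.9144 = 0.013368528 m. 1 week = 604800 s, so 0.05278 week = 0.05278 * 604800 = 31921.344 s. Combine: 0.013368528 m / 31921.344 s = 4.187959e-07 m/s. 1 cm/s = 0.01 m/s, so 4.187959e-07 m/s = 4.187959e-07 / 0.01 = 4.187959e-05 cm/s ≈ 4.188e-05 cm/s (4 s.f.). Final answer: 4.188e-05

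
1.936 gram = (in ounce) 0.06829. Check: 1 gram = 0.001 kg, so 1.936 gram = 1.936 * 0.001 = 0.001936 kg. 1 ounce = 0.028349523 kg, so 0.001936 kg = 0.001936 / 0.028349523 = 0.06829039 ounce ≈ 0.06829 ounce (4 s.f.).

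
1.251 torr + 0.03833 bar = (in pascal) 4000. Check: 1 torr = 133.32237 Pa, so 1.251 torr = 1.251 * 133.32237 = 166.78628 Pa. 1 bar = 100000 Pa, so 0.03833 bar = 0.03833 * 100000 = 3833 Pa. Sum: 166.78628 + 3833 = 3999.7863 Pa. 3999.7863 Pa = 3999.7863 pascal ≈ 4000 pascal (4 s.f.).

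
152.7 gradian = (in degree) 137.4. Check: 1 gradian = 0.015707963 rad, so 152.7 gradian = 152.7 * 0.015707963 = 2.398606 rad. 1 degree = 0.017453293 rad, so 2.398606 rad = 2.398606 / 0.017453293 = 137.43 degree ≈ 137.4 degree (4 s.f.).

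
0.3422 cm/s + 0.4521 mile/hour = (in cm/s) 20.55. Check: 1 cm/s = 0.01 m/s, so 0.3422 cm/s = 0.3422 * 0.01 = 0.003422 m/s. 1 mile/hour = 0.44704 m/s, so 0.4521 mile/hour = 0.4521 * 0.44704 = 0.20210678 m/s. Sum: 0.003422 + 0.20210678 = 0.20552878 m/s. 1 cm/s = 0.01 m/s, so 0.20552878 m/s = 0.20552878 / 0.01 = 20.552878 cm/s ≈ 20.55 cm/s (4 s.f.).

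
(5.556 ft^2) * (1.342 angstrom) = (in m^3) 1 ft^2 = 0.09290304 m^2, so 5.556 ft^2 = 5.556 * 0.09290304 = 0.51616929 m^2. 1 angstrom = 1e-10 m, so 1.342 angstrom = 1.342 * 1e-10 = 1.342e-10 m. Combine: 0.51616929 m^2 * 1.342e-10 m = 6.9269919e-11 m^3. Result: 6.9269919e-11 m^3 ≈ 6.927e-11 m^3 (4 s.f.). Final answer: 6.927e-11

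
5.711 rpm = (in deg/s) 1 rpm = 0.10471976 rad/s, so 5.711 rpm = 5.711 * 0.10471976 = 0.59805452 rad/s. 1 deg/s = 0.017453293 rad/s, so 0.59805452 rad/s = 0.59805452 / 0.017453293 = 34.266 deg/s ≈ 34.27 deg/s (4 s.f.). Final answer: 34.27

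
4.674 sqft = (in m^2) 0.4342. Check: 1 sqft = 0.09290304 m^2, so 4.674 sqft = 4.674 * 0.09290304 = 0.43422881 m^2. Result: 0.43422881 m^2 ≈ 0.4342 m^2 (4 s.f.).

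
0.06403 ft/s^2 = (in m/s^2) 0.01952. Check: 1 ft/s^2 = 0.3048 m/s^2, so 0.06403 ft/s^2 = 0.06403 * 0.3048 = 0.019516344 m/s^2. Result: 0.019516344 m/s^2 ≈ 0.01952 m/s^2 (4 s.f.).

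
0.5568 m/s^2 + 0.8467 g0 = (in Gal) 886. Check: 0.5568 m/s^2 is already in m/s^2. 1 g0 = 9.80665 m/s^2, so 0.8467 g0 = 0.8467 * 9.80665 = 8.3032906 m/s^2. Sum: 0.5568 + 8.3032906 = 8.8600906 m/s^2. 1 Gal = 0.01 m/s^2, so 8.8600906 m/s^2 = 8.8600906 / 0.01 = 886.00906 Gal ≈ 886 Gal (4 s.f.).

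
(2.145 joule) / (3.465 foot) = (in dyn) 2.145 joule = 2.145 J. 1 foot = 0.3048 m, so 3.465 foot = 3.465 * 0.3048 = 1.056132 m. Combine: 2.145 J / 1.056132 m = 2.0309961 N. 1 dyn = 1e-05 N, so 2.0309961 N = 2.0309961 / 1e-05 = 203099.61 dyn ≈ 2.031e+05 dyn (4 s.f.). Final answer: 2.031e+05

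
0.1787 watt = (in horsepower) 0.0002396. Check: 0.1787 watt = 0.1787 W. 1 horsepower = 745.69987 W, so 0.1787 W = 0.1787 / 745.69987 = 0.00023964065 horsepower ≈ 0.0002396 horsepower (4 s.f.).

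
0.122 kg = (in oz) 4.303. Check: 1 oz = 0.028349523 kg, so 0.122 kg = 0.122 / 0.028349523 = 4.3034234 oz ≈ 4.303 oz (4 s.f.).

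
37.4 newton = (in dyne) 37.4 newton = 37.4 N. 1 dyne = 1e-05 N, so 37.4 N = 37.4 / 1e-05 = 3740000 dyne ≈ 3.74e+06 dyne (4 s.f.). Final answer: 3.74e+06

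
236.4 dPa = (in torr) 1 dPa = 0.1 Pa, so 236.4 dPa = 236.4 * 0.1 = 23.64 Pa. 1 torr = 133.32237 Pa, so 23.64 Pa = 23.64 / 133.32237 = 0.17731458 torr ≈ 0.1773 torr (4 s.f.). Final answer: 0.1773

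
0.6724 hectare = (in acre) 1.662. Check: 1 hectare = 10000 m^2, so 0.6724 hectare = 0.6724 * 10000 = 6724 m^2. 1 acre = 4046.8564 m^2, so 6724 m^2 = 6724 / 4046.8564 = 1.6615366 acre ≈ 1.662 acre (4 s.f.).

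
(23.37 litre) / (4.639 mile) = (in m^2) 3.13e-06. Check: 1 litre = 0.001 m^3, so 23.37 litre = 23.37 * 0.001 = 0.02337 m^3. 1 mile = 1609.344 m, so 4.639 mile = 4.639 * 1609.344 = 7465.7468 m. Combine: 0.02337 m^3 / 7465.7468 m = 3.1302963e-06 m^2. Result: 3.1302963e-06 m^2 ≈ 3.13e-06 m^2 (4 s.f.).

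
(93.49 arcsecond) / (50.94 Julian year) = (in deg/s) 1.615e-11. Check: 1 arcsecond = 4.8481368e-06 rad, so 93.49 arcsecond = 93.49 * 4.8481368e-06 = 0.00045325231 rad. 1 Julian year = 31557600 s, so 50.94 Julian year = 50.94 * 31557600 = 1.6075441e+09 s. Combine: 0.00045325231 rad / 1.6075441e+09 s = 2.8195326e-13 rad/s. 1 deg/s = 0.017453293 rad/s, so 2.8195326e-13 rad/s = 2.8195326e-13 / 0.017453293 = 1.6154732e-11 deg/s ≈ 1.615e-11 deg/s (4 s.f.).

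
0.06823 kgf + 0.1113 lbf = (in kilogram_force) 0.1187. Check: 1 kgf = 9.80665 N, so 0.06823 kgf = 0.06823 * 9.80665 = 0.66910773 N. 1 lbf = 4.4482216 N, so 0.1113 lbf = 0.1113 * 4.4482216 = 0.49508707 N. Sum: 0.66910773 + 0.49508707 = 1.1641948 N. 1 kilogram_force = 9.80665 N, so 1.1641948 N = 1.1641948 / 9.80665 = 0.11871483 kilogram_force ≈ 0.1187 kilogram_force (4 s.f.).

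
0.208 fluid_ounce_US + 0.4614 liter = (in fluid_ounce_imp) 1 fluid_ounce_US = 2.957353e-05 m^3, so 0.208 fluid_ounce_US = 0.208 * 2.957353e-05 = 6.1512941e-06 m^3. 1 liter = 0.001 m^3, so 0.4614 liter = 0.4614 * 0.001 = 0.0004614 m^3. Sum: 6.1512941e-06 + 0.0004614 = 0.00046755129 m^3. 1 fluid_ounce_imp = 2.8413063e-05 m^3, so 0.00046755129 m^3 = 0.00046755129 / 2.8413063e-05 = 16.455505 fluid_ounce_imp ≈ 16.46 fluid_ounce_imp (4 s.f.). Final answer: 16.46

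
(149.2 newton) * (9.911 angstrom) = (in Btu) 1.402e-10. Check: 149.2 newton = 149.2 N. 1 angstrom = 1e-10 m, so 9.911 angstrom = 9.911 * 1e-10 = 9.911e-10 m. Combine: 149.2 N * 9.911e-10 m = 1.4787212e-07 J. 1 Btu = 1055.0559 J, so 1.4787212e-07 J = 1.4787212e-07 / 1055.0559 = 1.4015573e-10 Btu ≈ 1.402e-10 Btu (4 s.f.).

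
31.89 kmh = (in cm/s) 1 kmh = 0.27777778 m/s, so 31.89 kmh = 31.89 * 0.27777778 = 8.8583333 m/s. 1 cm/s = 0.01 m/s, so 8.8583333 m/s = 8.8583333 / 0.01 = 885.83333 cm/s ≈ 885.8 cm/s (4 s.f.). Final answer: 885.8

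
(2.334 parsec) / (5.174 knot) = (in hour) 7.516e+12. Check: 1 parsec = 3.0856776e+16 m, so 2.334 parsec = 2.334 * 3.0856776e+16 = 7.2019715e+16 m. 1 knot = 0.51444444 m/s, so 5.174 knot = 5.174 * 0.51444444 = 2.6617356 m/s. Combine: 7.2019715e+16 m / 2.6617356 m/s = 2.7057427e+16 s. 1 hour = 3600 s, so 2.7057427e+16 s = 2.7057427e+16 / 3600 = 7.5159519e+12 hour ≈ 7.516e+12 hour (4 s.f.).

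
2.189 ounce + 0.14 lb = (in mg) 1.256e+05. Check: 1 ounce = 0.028349523 kg, so 2.189 ounce = 2.189 * 0.028349523 = 0.062057106 kg. 1 lb = 0.45359237 kg, so 0.14 lb = 0.14 * 0.45359237 = 0.063502932 kg. Sum: 0.062057106 + 0.063502932 = 0.12556004 kg. 1 mg = 1e-06 kg, so 0.12556004 kg = 0.12556004 / 1e-06 = 125560.04 mg ≈ 1.256e+05 mg (4 s.f.).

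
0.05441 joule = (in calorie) 0.013. Check: 0.05441 joule = 0.05441 J. 1 calorie = 4.184 J, so 0.05441 J = 0.05441 / 4.184 = 0.013004302 calorie ≈ 0.013 calorie (4 s.f.).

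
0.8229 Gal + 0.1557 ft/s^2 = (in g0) 1 Gal = 0.01 m/s^2, so 0.8229 Gal = 0.8229 * 0.01 = 0.008229 m/s^2. 1 ft/s^2 = 0.3048 m/s^2, so 0.1557 ft/s^2 = 0.1557 * 0.3048 = 0.04745736 m/s^2. Sum: 0.008229 + 0.04745736 = 0.05568636 m/s^2. 1 g0 = 9.80665 m/s^2, so 0.05568636 m/s^2 = 0.05568636 / 9.80665 = 0.0056784284 g0 ≈ 0.005678 g0 (4 s.f.). Final answer: 0.005678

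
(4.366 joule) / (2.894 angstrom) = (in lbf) 4.366 joule = 4.366 J. 1 angstrom = 1e-10 m, so 2.894 angstrom = 2.894 * 1e-10 = 2.894e-10 m. Combine: 4.366 J / 2.894e-10 m = 1.5086386e+10 N. 1 lbf = 4.4482216 N, so 1.5086386e+10 N = 1.5086386e+10 / 4.4482216 = 3.3915544e+09 lbf ≈ 3.392e+09 lbf (4 s.f.). Final answer: 3.392e+09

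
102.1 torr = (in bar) 0.1361. Check: 1 torr = 133.32237 Pa, so 102.1 torr = 102.1 * 133.32237 = 13612.214 Pa. 1 bar = 100000 Pa, so 13612.214 Pa = 13612.214 / 100000 = 0.13612214 bar ≈ 0.1361 bar (4 s.f.).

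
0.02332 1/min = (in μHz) 1 1/min = 0.016666667 Hz, so 0.02332 1/min = 0.02332 * 0.016666667 = 0.00038866667 Hz. 1 μHz = 1e-06 Hz, so 0.00038866667 Hz = 0.00038866667 / 1e-06 = 388.66667 μHz ≈ 388.7 μHz (4 s.f.). Final answer: 388.7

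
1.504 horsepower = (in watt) 1 horsepower = 745.69987 W, so 1.504 horsepower = 1.504 * 745.69987 = 1121.5326 W. 1121.5326 W = 1121.5326 watt ≈ 1122 watt (4 s.f.). Final answer: 1122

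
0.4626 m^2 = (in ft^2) 1 ft^2 = 0.09290304 m^2, so 0.4626 m^2 = 0.4626 / 0.09290304 = 4.979385 ft^2 ≈ 4.979 ft^2 (4 s.f.). Final answer: 4.979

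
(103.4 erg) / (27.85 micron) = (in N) 1 erg = 1e-07 J, so 103.4 erg = 103.4 * 1e-07 = 1.034e-05 J. 1 micron = 1e-06 m, so 27.85 micron = 27.85 * 1e-06 = 2.785e-05 m. Combine: 1.034e-05 J / 2.785e-05 m = 0.37127469 N. Result: 0.37127469 N ≈ 0.3713 N (4 s.f.). Final answer: 0.3713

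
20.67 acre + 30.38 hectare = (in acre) 1 acre = 4046.8564 m^2, so 20.67 acre = 20.67 * 4046.8564 = 83648.522 m^2. 1 hectare = 10000 m^2, so 30.38 hectare = 30.38 * 10000 = 303800 m^2. Sum: 83648.522 + 303800 = 387448.52 m^2. 1 acre = 4046.8564 m^2, so 387448.52 m^2 = 387448.52 / 4046.8564 = 95.740615 acre ≈ 95.74 acre (4 s.f.). Final answer: 95.74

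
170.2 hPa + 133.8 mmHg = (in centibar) 34.86. Check: 1 hPa = 100 Pa, so 170.2 hPa = 170.2 * 100 = 17020 Pa. 1 mmHg = 133.32237 Pa, so 133.8 mmHg = 133.8 * 133.32237 = 17838.533 Pa. Sum: 17020 + 17838.533 = 34858.533 Pa. 1 centibar = 1000 Pa, so 34858.533 Pa = 34858.533 / 1000 = 34.858533 centibar ≈ 34.86 centibar (4 s.f.).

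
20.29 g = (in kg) 1 g = 0.001 kg, so 20.29 g = 20.29 * 0.001 = 0.02029 kg. Result: 0.02029 kg. Final answer: 0.02029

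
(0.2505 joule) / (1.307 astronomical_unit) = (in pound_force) 2.88e-13. Check: 0.2505 joule = 0.2505 J. 1 astronomical_unit = 1.4959787e+11 m, so 1.307 astronomical_unit = 1.307 * 1.4959787e+11 = 1.9552442e+11 m. Combine: 0.2505 J / 1.9552442e+11 m = 1.2811699e-12 N. 1 pound_force = 4.4482216 N, so 1.2811699e-12 N = 1.2811699e-12 / 4.4482216 = 2.8801845e-13 pound_force ≈ 2.88e-13 pound_force (4 s.f.).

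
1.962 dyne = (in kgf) 1 dyne = 1e-05 N, so 1.962 dyne = 1.962 * 1e-05 = 1.962e-05 N. 1 kgf = 9.80665 N, so 1.962e-05 N = 1.962e-05 / 9.80665 = 2.0006832e-06 kgf ≈ 2.001e-06 kgf (4 s.f.). Final answer: 2.001e-06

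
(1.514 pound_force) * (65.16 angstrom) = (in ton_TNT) 1.049e-17. Check: 1 pound_force = 4.4482216 N, so 1.514 pound_force = 1.514 * 4.4482216 = 6.7346075 N. 1 angstrom = 1e-10 m, so 65.16 angstrom = 65.16 * 1e-10 = 6.516e-09 m. Combine: 6.7346075 N * 6.516e-09 m = 4.3882703e-08 J. 1 ton_TNT = 4.184e+09 J, so 4.3882703e-08 J = 4.3882703e-08 / 4.184e+09 = 1.0488218e-17 ton_TNT ≈ 1.049e-17 ton_TNT (4 s.f.).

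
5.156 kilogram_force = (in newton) 50.56. Check: 1 kilogram_force = 9.80665 N, so 5.156 kilogram_force = 5.156 * 9.80665 = 50.563087 N. 50.563087 N = 50.563087 newton ≈ 50.56 newton (4 s.f.).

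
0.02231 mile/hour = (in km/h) 0.0359. Check: 1 mile/hour = 0.44704 m/s, so 0.02231 mile/hour = 0.02231 * 0.44704 = 0.0099734624 m/s. 1 km/h = 0.27777778 m/s, so 0.0099734624 m/s = 0.0099734624 / 0.27777778 = 0.035904465 km/h ≈ 0.0359 km/h (4 s.f.).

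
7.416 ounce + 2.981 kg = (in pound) 7.035. Check: 1 ounce = 0.028349523 kg, so 7.416 ounce = 7.416 * 0.028349523 = 0.21024006 kg. 2.981 kg is already in kg. Sum: 0.21024006 + 2.981 = 3.1912401 kg. 1 pound = 0.45359237 kg, so 3.1912401 kg = 3.1912401 / 0.45359237 = 7.03548 pound ≈ 7.035 pound (4 s.f.).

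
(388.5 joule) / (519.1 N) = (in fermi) 7.484e+14. Check: 388.5 joule = 388.5 J. 519.1 N is already in N. Combine: 388.5 J / 519.1 N = 0.74841071 m. 1 fermi = 1e-15 m, so 0.74841071 m = 0.74841071 / 1e-15 = 7.4841071e+14 fermi ≈ 7.484e+14 fermi (4 s.f.).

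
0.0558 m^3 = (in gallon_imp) 1 gallon_imp = 0.00454609 m^3, so 0.0558 m^3 = 0.0558 / 0.00454609 = 12.274284 gallon_imp ≈ 12.27 gallon_imp (4 s.f.). Final answer: 12.27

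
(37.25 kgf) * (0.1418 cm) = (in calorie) 1 kgf = 9.80665 N, so 37.25 kgf = 37.25 * 9.80665 = 365.29771 N. 1 cm = 0.01 m, so 0.1418 cm = 0.1418 * 0.01 = 0.001418 m. Combine: 365.29771 N * 0.001418 m = 0.51799216 J. 1 calorie = 4.184 J, so 0.51799216 J = 0.51799216 / 4.184 = 0.1238031 calorie ≈ 0.1238 calorie (4 s.f.). Final answer: 0.1238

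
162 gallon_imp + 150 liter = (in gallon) 234.2. Check: 1 gallon_imp = 0.00454609 m^3, so 162 gallon_imp = 162 * 0.00454609 = 0.73646658 m^3. 1 liter = 0.001 m^3, so 150 liter = 150 * 0.001 = 0.15 m^3. Sum: 0.73646658 + 0.15 = 0.88646658 m^3. 1 gallon = 0.0037854118 m^3, so 0.88646658 m^3 = 0.88646658 / 0.0037854118 = 234.1797 gallon ≈ 234.2 gallon (4 s.f.).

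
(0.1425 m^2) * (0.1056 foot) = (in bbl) 0.02885. Check: 0.1425 m^2 is already in m^2. 1 foot = 0.3048 m, so 0.1056 foot = 0.1056 * 0.3048 = 0.03218688 m. Combine: 0.1425 m^2 * 0.03218688 m = 0.0045866304 m^3. 1 bbl = 0.15898729 m^3, so 0.0045866304 m^3 = 0.0045866304 / 0.15898729 = 0.028849037 bbl ≈ 0.02885 bbl (4 s.f.).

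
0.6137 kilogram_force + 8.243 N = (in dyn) 1 kilogram_force = 9.80665 N, so 0.6137 kilogram_force = 0.6137 * 9.80665 = 6.0183411 N. 8.243 N is already in N. Sum: 6.0183411 + 8.243 = 14.261341 N. 1 dyn = 1e-05 N, so 14.261341 N = 14.261341 / 1e-05 = 1426134.1 dyn ≈ 1.426e+06 dyn (4 s.f.). Final answer: 1.426e+06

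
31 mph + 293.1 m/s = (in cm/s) 3.07e+04. Check: 1 mph = 0.44704 m/s, so 31 mph = 31 * 0.44704 = 13.85824 m/s. 293.1 m/s is already in m/s. Sum: 13.85824 + 293.1 = 306.95824 m/s. 1 cm/s = 0.01 m/s, so 306.95824 m/s = 306.95824 / 0.01 = 30695.824 cm/s ≈ 3.07e+04 cm/s (4 s.f.).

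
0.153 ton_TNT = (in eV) 3.996e+27. Check: 1 ton_TNT = 4.184e+09 J, so 0.153 ton_TNT = 0.153 * 4.184e+09 = 6.40152e+08 J. 1 eV = 1.6021766e-19 J, so 6.40152e+08 J = 6.40152e+08 / 1.6021766e-19 = 3.9955145e+27 eV ≈ 3.996e+27 eV (4 s.f.).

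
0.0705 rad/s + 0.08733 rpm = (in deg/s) 4.563. Check: 0.0705 rad/s is already in rad/s. 1 rpm = 0.10471976 rad/s, so 0.08733 rpm = 0.08733 * 0.10471976 = 0.0091451762 rad/s. Sum: 0.0705 + 0.0091451762 = 0.079645176 rad/s. 1 deg/s = 0.017453293 rad/s, so 0.079645176 rad/s = 0.079645176 / 0.017453293 = 4.5633325 deg/s ≈ 4.563 deg/s (4 s.f.).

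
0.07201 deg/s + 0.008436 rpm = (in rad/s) 1 deg/s = 0.017453293 rad/s, so 0.07201 deg/s = 0.07201 * 0.017453293 = 0.0012568116 rad/s. 1 rpm = 0.10471976 rad/s, so 0.008436 rpm = 0.008436 * 0.10471976 = 0.00088341585 rad/s. Sum: 0.0012568116 + 0.00088341585 = 0.0021402274 rad/s. Result: 0.0021402274 rad/s ≈ 0.00214 rad/s (4 s.f.). Final answer: 0.00214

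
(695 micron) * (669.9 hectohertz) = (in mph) 104.1. Check: 1 micron = 1e-06 m, so 695 micron = 695 * 1e-06 = 0.000695 m. 1 hectohertz = 100 Hz, so 669.9 hectohertz = 669.9 * 100 = 66990 Hz. Combine: 0.000695 m * 66990 Hz = 46.55805 m/s. 1 mph = 0.44704 m/s, so 46.55805 m/s = 46.55805 / 0.44704 = 104.14739 mph ≈ 104.1 mph (4 s.f.).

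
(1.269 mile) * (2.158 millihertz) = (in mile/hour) 1 mile = 1609.344 m, so 1.269 mile = 1.269 * 1609.344 = 2042.2575 m. 1 millihertz = 0.001 Hz, so 2.158 millihertz = 2.158 * 0.001 = 0.002158 Hz. Combine: 2042.2575 m * 0.002158 Hz = 4.4071918 m/s. 1 mile/hour = 0.44704 m/s, so 4.4071918 m/s = 4.4071918 / 0.44704 = 9.8586072 mile/hour ≈ 9.859 mile/hour (4 s.f.). Final answer: 9.859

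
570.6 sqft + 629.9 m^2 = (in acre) 1 sqft = 0.09290304 m^2, so 570.6 sqft = 570.6 * 0.09290304 = 53.010475 m^2. 629.9 m^2 is already in m^2. Sum: 53.010475 + 629.9 = 682.91047 m^2. 1 acre = 4046.8564 m^2, so 682.91047 m^2 = 682.91047 / 4046.8564 = 0.16875085 acre ≈ 0.1688 acre (4 s.f.). Final answer: 0.1688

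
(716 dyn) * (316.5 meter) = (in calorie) 0.5416. Check: 1 dyn = 1e-05 N, so 716 dyn = 716 * 1e-05 = 0.00716 N. 316.5 meter = 316.5 m. Combine: 0.00716 N * 316.5 m = 2.26614 J. 1 calorie = 4.184 J, so 2.26614 J = 2.26614 / 4.184 = 0.54162046 calorie ≈ 0.5416 calorie (4 s.f.).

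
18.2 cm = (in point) 515.9. Check: 1 cm = 0.01 m, so 18.2 cm = 18.2 * 0.01 = 0.182 m. 1 point = 0.00035277778 m, so 0.182 m = 0.182 / 0.00035277778 = 515.90551 point ≈ 515.9 point (4 s.f.).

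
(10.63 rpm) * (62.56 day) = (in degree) 3.447e+08. Check: 1 rpm = 0.10471976 rad/s, so 10.63 rpm = 10.63 * 0.10471976 = 1.113171 rad/s. 1 day = 86400 s, so 62.56 day = 62.56 * 86400 = 5405184 s. Combine: 1.113171 rad/s * 5405184 s = 6016894.1 rad. 1 degree = 0.017453293 rad, so 6016894.1 rad = 6016894.1 / 0.017453293 = 3.4474264e+08 degree ≈ 3.447e+08 degree (4 s.f.).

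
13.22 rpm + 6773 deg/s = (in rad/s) 119.6. Check: 1 rpm = 0.10471976 rad/s, so 13.22 rpm = 13.22 * 0.10471976 = 1.3843952 rad/s. 1 deg/s = 0.017453293 rad/s, so 6773 deg/s = 6773 * 0.017453293 = 118.21115 rad/s. Sum: 1.3843952 + 118.21115 = 119.59555 rad/s. Result: 119.59555 rad/s ≈ 119.6 rad/s (4 s.f.).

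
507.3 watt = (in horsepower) 0.6803. Check: 507.3 watt = 507.3 W. 1 horsepower = 745.69987 W, so 507.3 W = 507.3 / 745.69987 = 0.68030051 horsepower ≈ 0.6803 horsepower (4 s.f.).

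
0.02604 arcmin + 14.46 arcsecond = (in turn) 1.236e-05. Check: 1 arcmin = 0.00029088821 rad, so 0.02604 arcmin = 0.02604 * 0.00029088821 = 7.574729e-06 rad. 1 arcsecond = 4.8481368e-06 rad, so 14.46 arcsecond = 14.46 * 4.8481368e-06 = 7.0104058e-05 rad. Sum: 7.574729e-06 + 7.0104058e-05 = 7.7678787e-05 rad. 1 turn = 6.2831853 rad, so 7.7678787e-05 rad = 7.7678787e-05 / 6.2831853 = 1.2362963e-05 turn ≈ 1.236e-05 turn (4 s.f.).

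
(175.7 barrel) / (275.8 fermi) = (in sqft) 1.09e+15. Check: 1 barrel = 0.15898729 m^3, so 175.7 barrel = 175.7 * 0.15898729 = 27.934068 m^3. 1 fermi = 1e-15 m, so 275.8 fermi = 275.8 * 1e-15 = 2.758e-13 m. Combine: 27.934068 m^3 / 2.758e-13 m = 1.0128378e+14 m^2. 1 sqft = 0.09290304 m^2, so 1.0128378e+14 m^2 = 1.0128378e+14 / 0.09290304 = 1.0902096e+15 sqft ≈ 1.09e+15 sqft (4 s.f.).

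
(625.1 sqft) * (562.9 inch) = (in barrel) 1 sqft = 0.09290304 m^2, so 625.1 sqft = 625.1 * 0.09290304 = 58.07369 m^2. 1 inch = 0.0254 m, so 562.9 inch = 562.9 * 0.0254 = 14.29766 m. Combine: 58.07369 m^2 * 14.29766 m = 830.31788 m^3. 1 barrel = 0.15898729 m^3, so 830.31788 m^3 = 830.31788 / 0.15898729 = 5222.5423 barrel ≈ 5223 barrel (4 s.f.). Final answer: 5223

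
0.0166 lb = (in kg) 0.00753. Check: 1 lb = 0.45359237 kg, so 0.0166 lb = 0.0166 * 0.45359237 = 0.0075296333 kg. Result: 0.0075296333 kg ≈ 0.00753 kg (4 s.f.).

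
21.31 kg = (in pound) 46.98. Check: 1 pound = 0.45359237 kg, so 21.31 kg = 21.31 / 0.45359237 = 46.980508 pound ≈ 46.98 pound (4 s.f.).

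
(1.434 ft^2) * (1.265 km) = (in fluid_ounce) 1 ft^2 = 0.09290304 m^2, so 1.434 ft^2 = 1.434 * 0.09290304 = 0.13322296 m^2. 1 km = 1000 m, so 1.265 km = 1.265 * 1000 = 1265 m. Combine: 0.13322296 m^2 * 1265 m = 168.52704 m^3. 1 fluid_ounce = 2.957353e-05 m^3, so 168.52704 m^3 = 168.52704 / 2.957353e-05 = 5698577.3 fluid_ounce ≈ 5.699e+06 fluid_ounce (4 s.f.). Final answer: 5.699e+06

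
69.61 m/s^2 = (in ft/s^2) 1 ft/s^2 = 0.3048 m/s^2, so 69.61 m/s^2 = 69.61 / 0.3048 = 228.37927 ft/s^2 ≈ 228.4 ft/s^2 (4 s.f.). Final answer: 228.4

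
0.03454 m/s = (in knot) 1 knot = 0.51444444 m/s, so 0.03454 m/s = 0.03454 / 0.51444444 = 0.067140389 knot ≈ 0.06714 knot (4 s.f.). Final answer: 0.06714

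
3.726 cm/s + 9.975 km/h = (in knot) 1 cm/s = 0.01 m/s, so 3.726 cm/s = 3.726 * 0.01 = 0.03726 m/s. 1 km/h = 0.27777778 m/s, so 9.975 km/h = 9.975 * 0.27777778 = 2.7708333 m/s. Sum: 0.03726 + 2.7708333 = 2.8080933 m/s. 1 knot = 0.51444444 m/s, so 2.8080933 m/s = 2.8080933 / 0.51444444 = 5.4584968 knot ≈ 5.458 knot (4 s.f.). Final answer: 5.458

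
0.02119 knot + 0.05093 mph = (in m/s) 1 knot = 0.51444444 m/s, so 0.02119 knot = 0.02119 * 0.51444444 = 0.010901078 m/s. 1 mph = 0.44704 m/s, so 0.05093 mph = 0.05093 * 0.44704 = 0.022767747 m/s. Sum: 0.010901078 + 0.022767747 = 0.033668825 m/s. Result: 0.033668825 m/s ≈ 0.03367 m/s (4 s.f.). Final answer: 0.03367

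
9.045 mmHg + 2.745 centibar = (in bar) 0.03951. Check: 1 mmHg = 133.32237 Pa, so 9.045 mmHg = 9.045 * 133.32237 = 1205.9008 Pa. 1 centibar = 1000 Pa, so 2.745 centibar = 2.745 * 1000 = 2745 Pa. Sum: 1205.9008 + 2745 = 3950.9008 Pa. 1 bar = 100000 Pa, so 3950.9008 Pa = 3950.9008 / 100000 = 0.039509008 bar ≈ 0.03951 bar (4 s.f.).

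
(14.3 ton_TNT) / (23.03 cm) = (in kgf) 1 ton_TNT = 4.184e+09 J, so 14.3 ton_TNT = 14.3 * 4.184e+09 = 5.98312e+10 J. 1 cm = 0.01 m, so 23.03 cm = 23.03 * 0.01 = 0.2303 m. Combine: 5.98312e+10 J / 0.2303 m = 2.5979679e+11 N. 1 kgf = 9.80665 N, so 2.5979679e+11 N = 2.5979679e+11 / 9.80665 = 2.64919e+10 kgf ≈ 2.649e+10 kgf (4 s.f.). Final answer: 2.649e+10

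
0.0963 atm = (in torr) 1 atm = 101325 Pa, so 0.0963 atm = 0.0963 * 101325 = 9757.5975 Pa. 1 torr = 133.32237 Pa, so 9757.5975 Pa = 9757.5975 / 133.32237 = 73.188 torr ≈ 73.19 torr (4 s.f.). Final answer: 73.19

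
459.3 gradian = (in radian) 7.215. Check: 1 gradian = 0.015707963 rad, so 459.3 gradian = 459.3 * 0.015707963 = 7.2146675 rad. 7.2146675 rad = 7.2146675 radian ≈ 7.215 radian (4 s.f.).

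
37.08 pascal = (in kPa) 37.08 pascal = 37.08 Pa. 1 kPa = 1000 Pa, so 37.08 Pa = 37.08 / 1000 = 0.03708 kPa. Final answer: 0.03708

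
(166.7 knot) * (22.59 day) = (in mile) 1 knot = 0.51444444 m/s, so 166.7 knot = 166.7 * 0.51444444 = 85.757889 m/s. 1 day = 86400 s, so 22.59 day = 22.59 * 86400 = 1951776 s. Combine: 85.757889 m/s * 1951776 s = 1.6738019e+08 m. 1 mile = 1609.344 m, so 1.6738019e+08 m = 1.6738019e+08 / 1609.344 = 104005.23 mile ≈ 1.04e+05 mile (4 s.f.). Final answer: 1.04e+05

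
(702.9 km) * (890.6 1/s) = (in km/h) 2.254e+09. Check: 1 km = 1000 m, so 702.9 km = 702.9 * 1000 = 702900 m. 890.6 1/s = 890.6 Hz. Combine: 702900 m * 890.6 Hz = 6.2600274e+08 m/s. 1 km/h = 0.27777778 m/s, so 6.2600274e+08 m/s = 6.2600274e+08 / 0.27777778 = 2.2536099e+09 km/h ≈ 2.254e+09 km/h (4 s.f.).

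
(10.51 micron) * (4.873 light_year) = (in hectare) 1 micron = 1e-06 m, so 10.51 micron = 10.51 * 1e-06 = 1.051e-05 m. 1 light_year = 9.4607305e+15 m, so 4.873 light_year = 4.873 * 9.4607305e+15 = 4.610214e+16 m. Combine: 1.051e-05 m * 4.610214e+16 m = 4.8453349e+11 m^2. 1 hectare = 10000 m^2, so 4.8453349e+11 m^2 = 4.8453349e+11 / 10000 = 48453349 hectare ≈ 4.845e+07 hectare (4 s.f.). Final answer: 4.845e+07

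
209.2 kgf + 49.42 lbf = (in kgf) 1 kgf = 9.80665 N, so 209.2 kgf = 209.2 * 9.80665 = 2051.5512 N. 1 lbf = 4.4482216 N, so 49.42 lbf = 49.42 * 4.4482216 = 219.83111 N. Sum: 2051.5512 + 219.83111 = 2271.3823 N. 1 kgf = 9.80665 N, so 2271.3823 N = 2271.3823 / 9.80665 = 231.61653 kgf ≈ 231.6 kgf (4 s.f.). Final answer: 231.6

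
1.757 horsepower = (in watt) 1 horsepower = 745.69987 W, so 1.757 horsepower = 1.757 * 745.69987 = 1310.1947 W. 1310.1947 W = 1310.1947 watt ≈ 1310 watt (4 s.f.). Final answer: 1310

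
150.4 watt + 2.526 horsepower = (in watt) 2034. Check: 150.4 watt = 150.4 W. 1 horsepower = 745.69987 W, so 2.526 horsepower = 2.526 * 745.69987 = 1883.6379 W. Sum: 150.4 + 1883.6379 = 2034.0379 W. 2034.0379 W = 2034.0379 watt ≈ 2034 watt (4 s.f.).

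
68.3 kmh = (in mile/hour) 1 kmh = 0.27777778 m/s, so 68.3 kmh = 68.3 * 0.27777778 = 18.972222 m/s. 1 mile/hour = 0.44704 m/s, so 18.972222 m/s = 18.972222 / 0.44704 = 42.439652 mile/hour ≈ 42.44 mile/hour (4 s.f.). Final answer: 42.44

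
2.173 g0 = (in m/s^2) 1 g0 = 9.80665 m/s^2, so 2.173 g0 = 2.173 * 9.80665 = 21.30985 m/s^2. Result: 21.30985 m/s^2 ≈ 21.31 m/s^2 (4 s.f.). Final answer: 21.31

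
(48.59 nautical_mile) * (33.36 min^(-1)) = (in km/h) 1 nautical_mile = 1852 m, so 48.59 nautical_mile = 48.59 * 1852 = 89988.68 m. 1 min^(-1) = 0.016666667 Hz, so 33.36 min^(-1) = 33.36 * 0.016666667 = 0.556 Hz. Combine: 89988.68 m * 0.556 Hz = 50033.706 m/s. 1 km/h = 0.27777778 m/s, so 50033.706 m/s = 50033.706 / 0.27777778 = 180121.34 km/h ≈ 1.801e+05 km/h (4 s.f.). Final answer: 1.801e+05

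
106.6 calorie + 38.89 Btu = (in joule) 1 calorie = 4.184 J, so 106.6 calorie = 106.6 * 4.184 = 446.0144 J. 1 Btu = 1055.0559 J, so 38.89 Btu = 38.89 * 1055.0559 = 41031.122 J. Sum: 446.0144 + 41031.122 = 41477.137 J. 41477.137 J = 41477.137 joule ≈ 4.148e+04 joule (4 s.f.). Final answer: 4.148e+04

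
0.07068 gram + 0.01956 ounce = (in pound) 0.001378. Check: 1 gram = 0.001 kg, so 0.07068 gram = 0.07068 * 0.001 = 7.068e-05 kg. 1 ounce = 0.028349523 kg, so 0.01956 ounce = 0.01956 * 0.028349523 = 0.00055451667 kg. Sum: 7.068e-05 + 0.00055451667 = 0.00062519667 kg. 1 pound = 0.45359237 kg, so 0.00062519667 kg = 0.00062519667 / 0.45359237 = 0.0013783227 pound ≈ 0.001378 pound (4 s.f.).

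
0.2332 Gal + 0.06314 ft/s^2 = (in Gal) 1 Gal = 0.01 m/s^2, so 0.2332 Gal = 0.2332 * 0.01 = 0.002332 m/s^2. 1 ft/s^2 = 0.3048 m/s^2, so 0.06314 ft/s^2 = 0.06314 * 0.3048 = 0.019245072 m/s^2. Sum: 0.002332 + 0.019245072 = 0.021577072 m/s^2. 1 Gal = 0.01 m/s^2, so 0.021577072 m/s^2 = 0.021577072 / 0.01 = 2.1577072 Gal ≈ 2.158 Gal (4 s.f.). Final answer: 2.158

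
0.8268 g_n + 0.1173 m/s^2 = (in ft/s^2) 1 g_n = 9.80665 m/s^2, so 0.8268 g_n = 0.8268 * 9.80665 = 8.1081382 m/s^2. 0.1173 m/s^2 is already in m/s^2. Sum: 8.1081382 + 0.1173 = 8.2254382 m/s^2. 1 ft/s^2 = 0.3048 m/s^2, so 8.2254382 m/s^2 = 8.2254382 / 0.3048 = 26.986346 ft/s^2 ≈ 26.99 ft/s^2 (4 s.f.). Final answer: 26.99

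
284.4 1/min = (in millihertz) 4740. Check: 1 1/min = 0.016666667 Hz, so 284.4 1/min = 284.4 * 0.016666667 = 4.74 Hz. 1 millihertz = 0.001 Hz, so 4.74 Hz = 4.74 / 0.001 = 4740 millihertz.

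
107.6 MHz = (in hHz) 1 MHz = 1000000 Hz, so 107.6 MHz = 107.6 * 1000000 = 1.076e+08 Hz. 1 hHz = 100 Hz, so 1.076e+08 Hz = 1.076e+08 / 100 = 1076000 hHz ≈ 1.076e+06 hHz (4 s.f.). Final answer: 1.076e+06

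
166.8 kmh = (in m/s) 46.33. Check: 1 kmh = 0.27777778 m/s, so 166.8 kmh = 166.8 * 0.27777778 = 46.333333 m/s. Result: 46.333333 m/s ≈ 46.33 m/s (4 s.f.).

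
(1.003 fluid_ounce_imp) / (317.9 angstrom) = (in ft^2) 1 fluid_ounce_imp = 2.8413063e-05 m^3, so 1.003 fluid_ounce_imp = 1.003 * 2.8413063e-05 = 2.8498302e-05 m^3. 1 angstrom = 1e-10 m, so 317.9 angstrom = 317.9 * 1e-10 = 3.179e-08 m. Combine: 2.8498302e-05 m^3 / 3.179e-08 m = 896.45491 m^2. 1 ft^2 = 0.09290304 m^2, so 896.45491 m^2 = 896.45491 / 0.09290304 = 9649.3604 ft^2 ≈ 9649 ft^2 (4 s.f.). Final answer: 9649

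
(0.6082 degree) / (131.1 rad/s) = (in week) 1 degree = 0.017453293 rad, so 0.6082 degree = 0.6082 * 0.017453293 = 0.010615093 rad. 131.1 rad/s is already in rad/s. Combine: 0.010615093 rad / 131.1 rad/s = 8.0969432e-05 s. 1 week = 604800 s, so 8.0969432e-05 s = 8.0969432e-05 / 604800 = 1.3387803e-10 week ≈ 1.339e-10 week (4 s.f.). Final answer: 1.339e-10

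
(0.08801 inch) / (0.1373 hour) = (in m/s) 4.523e-06. Check: 1 inch = 0.0254 m, so 0.08801 inch = 0.08801 * 0.0254 = 0.002235454 m. 1 hour = 3600 s, so 0.1373 hour = 0.1373 * 3600 = 494.28 s. Combine: 0.002235454 m / 494.28 s = 4.5226471e-06 m/s. Result: 4.5226471e-06 m/s ≈ 4.523e-06 m/s (4 s.f.).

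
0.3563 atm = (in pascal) 1 atm = 101325 Pa, so 0.3563 atm = 0.3563 * 101325 = 36102.098 Pa. 36102.098 Pa = 36102.098 pascal ≈ 3.61e+04 pascal (4 s.f.). Final answer: 3.61e+04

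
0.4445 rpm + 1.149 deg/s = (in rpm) 1 rpm = 0.10471976 rad/s, so 0.4445 rpm = 0.4445 * 0.10471976 = 0.046547931 rad/s. 1 deg/s = 0.017453293 rad/s, so 1.149 deg/s = 1.149 * 0.017453293 = 0.020053833 rad/s. Sum: 0.046547931 + 0.020053833 = 0.066601764 rad/s. 1 rpm = 0.10471976 rad/s, so 0.066601764 rad/s = 0.066601764 / 0.10471976 = 0.636 rpm. Final answer: 0.636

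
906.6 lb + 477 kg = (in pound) 1 lb = 0.45359237 kg, so 906.6 lb = 906.6 * 0.45359237 = 411.22684 kg. 477 kg is already in kg. Sum: 411.22684 + 477 = 888.22684 kg. 1 pound = 0.45359237 kg, so 888.22684 kg = 888.22684 / 0.45359237 = 1958.205 pound ≈ 1958 pound (4 s.f.). Final answer: 1958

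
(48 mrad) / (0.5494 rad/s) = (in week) 1 mrad = 0.001 rad, so 48 mrad = 48 * 0.001 = 0.048 rad. 0.5494 rad/s is already in rad/s. Combine: 0.048 rad / 0.5494 rad/s = 0.087368038 s. 1 week = 604800 s, so 0.087368038 s = 0.087368038 / 604800 = 1.4445773e-07 week ≈ 1.445e-07 week (4 s.f.). Final answer: 1.445e-07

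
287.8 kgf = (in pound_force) 634.5. Check: 1 kgf = 9.80665 N, so 287.8 kgf = 287.8 * 9.80665 = 2822.3539 N. 1 pound_force = 4.4482216 N, so 2822.3539 N = 2822.3539 / 4.4482216 = 634.49039 pound_force ≈ 634.5 pound_force (4 s.f.).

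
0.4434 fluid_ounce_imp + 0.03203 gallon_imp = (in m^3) 1 fluid_ounce_imp = 2.8413063e-05 m^3, so 0.4434 fluid_ounce_imp = 0.4434 * 2.8413063e-05 = 1.2598352e-05 m^3. 1 gallon_imp = 0.00454609 m^3, so 0.03203 gallon_imp = 0.03203 * 0.00454609 = 0.00014561126 m^3. Sum: 1.2598352e-05 + 0.00014561126 = 0.00015820961 m^3. Result: 0.00015820961 m^3 ≈ 0.0001582 m^3 (4 s.f.). Final answer: 0.0001582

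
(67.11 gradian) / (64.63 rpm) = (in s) 1 gradian = 0.015707963 rad, so 67.11 gradian = 67.11 * 0.015707963 = 1.0541614 rad. 1 rpm = 0.10471976 rad/s, so 64.63 rpm = 64.63 * 0.10471976 = 6.7680378 rad/s. Combine: 1.0541614 rad / 6.7680378 rad/s = 0.15575584 s. Result: 0.15575584 s ≈ 0.1558 s (4 s.f.). Final answer: 0.1558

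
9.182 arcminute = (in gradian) 0.17. Check: 1 arcminute = 0.00029088821 rad, so 9.182 arcminute = 9.182 * 0.00029088821 = 0.0026709355 rad. 1 gradian = 0.015707963 rad, so 0.0026709355 rad = 0.0026709355 / 0.015707963 = 0.17003704 gradian ≈ 0.17 gradian (4 s.f.).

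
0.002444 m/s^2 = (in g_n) 0.0002492. Check: 1 g_n = 9.80665 m/s^2, so 0.002444 m/s^2 = 0.002444 / 9.80665 = 0.00024921864 g_n ≈ 0.0002492 g_n (4 s.f.).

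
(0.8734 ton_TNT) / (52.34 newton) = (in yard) 7.635e+07. Check: 1 ton_TNT = 4.184e+09 J, so 0.8734 ton_TNT = 0.8734 * 4.184e+09 = 3.6543056e+09 J. 52.34 newton = 52.34 N. Combine: 3.6543056e+09 J / 52.34 N = 69818601 m. 1 yard = 0.9144 m, so 69818601 m = 69818601 / 0.9144 = 76354551 yard ≈ 7.635e+07 yard (4 s.f.).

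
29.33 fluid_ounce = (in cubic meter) 0.0008674. Check: 1 fluid_ounce = 2.957353e-05 m^3, so 29.33 fluid_ounce = 29.33 * 2.957353e-05 = 0.00086739162 m^3. 0.00086739162 m^3 = 0.00086739162 cubic meter ≈ 0.0008674 cubic meter (4 s.f.).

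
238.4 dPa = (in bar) 1 dPa = 0.1 Pa, so 238.4 dPa = 238.4 * 0.1 = 23.84 Pa. 1 bar = 100000 Pa, so 23.84 Pa = 23.84 / 100000 = 0.0002384 bar. Final answer: 0.0002384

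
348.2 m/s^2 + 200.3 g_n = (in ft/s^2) 348.2 m/s^2 is already in m/s^2. 1 g_n = 9.80665 m/s^2, so 200.3 g_n = 200.3 * 9.80665 = 1964.272 m/s^2. Sum: 348.2 + 1964.272 = 2312.472 m/s^2. 1 ft/s^2 = 0.3048 m/s^2, so 2312.472 m/s^2 = 2312.472 / 0.3048 = 7586.8504 ft/s^2 ≈ 7587 ft/s^2 (4 s.f.). Final answer: 7587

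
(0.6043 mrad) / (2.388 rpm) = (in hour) 6.713e-07. Check: 1 mrad = 0.001 rad, so 0.6043 mrad = 0.6043 * 0.001 = 0.0006043 rad. 1 rpm = 0.10471976 rad/s, so 2.388 rpm = 2.388 * 0.10471976 = 0.25007078 rad/s. Combine: 0.0006043 rad / 0.25007078 rad/s = 0.0024165159 s. 1 hour = 3600 s, so 0.0024165159 s = 0.0024165159 / 3600 = 6.7125441e-07 hour ≈ 6.713e-07 hour (4 s.f.).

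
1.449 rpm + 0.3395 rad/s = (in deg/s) 28.15. Check: 1 rpm = 0.10471976 rad/s, so 1.449 rpm = 1.449 * 0.10471976 = 0.15173893 rad/s. 0.3395 rad/s is already in rad/s. Sum: 0.15173893 + 0.3395 = 0.49123893 rad/s. 1 deg/s = 0.017453293 rad/s, so 0.49123893 rad/s = 0.49123893 / 0.017453293 = 28.145917 deg/s ≈ 28.15 deg/s (4 s.f.).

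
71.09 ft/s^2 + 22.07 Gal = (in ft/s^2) 71.81. Check: 1 ft/s^2 = 0.3048 m/s^2, so 71.09 ft/s^2 = 71.09 * 0.3048 = 21.668232 m/s^2. 1 Gal = 0.01 m/s^2, so 22.07 Gal = 22.07 * 0.01 = 0.2207 m/s^2. Sum: 21.668232 + 0.2207 = 21.888932 m/s^2. 1 ft/s^2 = 0.3048 m/s^2, so 21.888932 m/s^2 = 21.888932 / 0.3048 = 71.814081 ft/s^2 ≈ 71.81 ft/s^2 (4 s.f.).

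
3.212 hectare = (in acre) 7.937. Check: 1 hectare = 10000 m^2, so 3.212 hectare = 3.212 * 10000 = 32120 m^2. 1 acre = 4046.8564 m^2, so 32120 m^2 = 32120 / 4046.8564 = 7.9370249 acre ≈ 7.937 acre (4 s.f.).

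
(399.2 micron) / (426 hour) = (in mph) 5.823e-10. Check: 1 micron = 1e-06 m, so 399.2 micron = 399.2 * 1e-06 = 0.0003992 m. 1 hour = 3600 s, so 426 hour = 426 * 3600 = 1533600 s. Combine: 0.0003992 m / 1533600 s = 2.6030256e-10 m/s. 1 mph = 0.44704 m/s, so 2.6030256e-10 m/s = 2.6030256e-10 / 0.44704 = 5.8228023e-10 mph ≈ 5.823e-10 mph (4 s.f.).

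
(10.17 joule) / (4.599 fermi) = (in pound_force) 4.971e+14. Check: 10.17 joule = 10.17 J. 1 fermi = 1e-15 m, so 4.599 fermi = 4.599 * 1e-15 = 4.599e-15 m. Combine: 10.17 J / 4.599e-15 m = 2.2113503e+15 N. 1 pound_force = 4.4482216 N, so 2.2113503e+15 N = 2.2113503e+15 / 4.4482216 = 4.9713132e+14 pound_force ≈ 4.971e+14 pound_force (4 s.f.).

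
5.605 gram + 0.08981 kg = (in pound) 1 gram = 0.001 kg, so 5.605 gram = 5.605 * 0.001 = 0.005605 kg. 0.08981 kg is already in kg. Sum: 0.005605 + 0.08981 = 0.095415 kg. 1 pound = 0.45359237 kg, so 0.095415 kg = 0.095415 / 0.45359237 = 0.21035407 pound ≈ 0.2104 pound (4 s.f.). Final answer: 0.2104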